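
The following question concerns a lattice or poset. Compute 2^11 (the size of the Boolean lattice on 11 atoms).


Power set = 2^n.
2^11 = 2048


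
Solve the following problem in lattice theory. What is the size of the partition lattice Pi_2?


B(n) = number of set partitions of an n-element set.
B(n) satisfies the recurrence: B(n+1) = sum_k C(n,k)*B(k).
B(2) = 2


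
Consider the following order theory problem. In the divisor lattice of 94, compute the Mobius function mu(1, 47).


In a divisor lattice, mu(a,b) = mu(b/a) where mu is the classical Mobius function.
b/a = 47/1 = 47
Prime factorization of 47: primes [47]
47 is squarefree with 1 prime factor(s), so mu(47) = (-1)^1 = -1


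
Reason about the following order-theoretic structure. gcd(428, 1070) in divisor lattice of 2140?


Meet=gcd.
gcd(428,1070)=214


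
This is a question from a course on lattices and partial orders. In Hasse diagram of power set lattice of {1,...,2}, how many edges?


A cover relation a -< b holds when a < b with no c strictly between.
Cover relations:
  {} -< {1}
  {} -< {2}
  {1} -< {1,2}
  {2} -< {1,2}
Total: 4


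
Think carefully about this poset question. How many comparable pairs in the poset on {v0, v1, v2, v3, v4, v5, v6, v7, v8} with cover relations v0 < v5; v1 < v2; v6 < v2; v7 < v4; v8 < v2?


A comparable pair {a,b} has a < b or b < a in the order.
Count unordered pairs where one element is strictly below the other.
Examples: {v0,v5}, {v1,v2}, {v2,v6}, {v2,v8}, ...
Total comparable pairs: 5


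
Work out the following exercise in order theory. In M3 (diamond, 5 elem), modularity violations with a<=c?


Modular law: if a <= c then a v (b ^ c) = (a v b) ^ c.
Check all triples (a,b,c) with a <= c among 5 elements.
This lattice is modular (diamonds M_m and their chain-products are modular).
Total violating triples: 0


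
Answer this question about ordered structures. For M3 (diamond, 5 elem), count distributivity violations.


Distributive law: a ^ (b v c) = (a ^ b) v (a ^ c).
Check all 5^3 = 125 ordered triples (a,b,c).
  e.g. a=a1, b=a2, c=a3: lhs=a1 != rhs=0
  e.g. a=a1, b=a3, c=a2: lhs=a1 != rhs=0
Total violating triples: 6


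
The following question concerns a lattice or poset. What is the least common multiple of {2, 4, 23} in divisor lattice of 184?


In a divisor lattice, join = lcm (least common multiple).
Compute lcm iteratively: start with first element, then lcm(current, next).
Elements: [2, 4, 23]
lcm(2,4) = 4
lcm(4,23) = 92
Final lcm = 92


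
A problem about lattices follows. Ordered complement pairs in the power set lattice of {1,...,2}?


Complement pair (a,b): a meet b = bottom, a join b = top.
Here: A intersect B = {} and A union B = {1,...,2}.
Pairs found: ({},{1,2}), ({1},{2}), ({2},{1}), ({1,2},{})
Total ordered pairs: 4


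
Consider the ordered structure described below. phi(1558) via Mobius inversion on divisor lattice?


phi(n) = n * prod_{p|n} (1 - 1/p).
Prime divisors of 1558: [2, 19, 41]
phi(1558) = 1558 * (1 - 1/2) * (1 - 1/19) * (1 - 1/41)
phi(1558) = 720


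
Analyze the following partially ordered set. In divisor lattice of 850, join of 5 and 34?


In a divisor lattice, join = lcm (least common multiple).
gcd(5,34) = 1
lcm(5,34) = 5*34/gcd = 170/1 = 170


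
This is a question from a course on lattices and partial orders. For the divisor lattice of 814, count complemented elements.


An element a is complemented if some b has a meet b = bottom, a join b = top.
a is complemented iff gcd(a, n/a)=1, i.e. a is a unitary divisor of 814.
Complemented elements: 1, 2, 11, 22, 37, 74, ... (2 more)
Count: 8


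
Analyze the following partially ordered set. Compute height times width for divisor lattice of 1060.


Height = length of longest chain minus 1; width = size of largest antichain.
A maximum chain: 1 | 53 | 265 | 530 | 1060  (height 4).
A maximum antichain: {4, 10, 106, 265}  (width 4).
Product = 4 * 4 = 16


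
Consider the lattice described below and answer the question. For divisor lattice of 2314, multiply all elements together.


Divisors of 2314: [1, 2, 13, 26, 89, 178, 1157, 2314]
Product = n^(d(n)/2) = 2314^(8/2)
Product = 28671698323216


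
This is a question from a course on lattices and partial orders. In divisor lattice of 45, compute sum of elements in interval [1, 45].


Interval [1,45] in divisors of 45: [1, 3, 5, 9, 15, 45]
Sum = 78


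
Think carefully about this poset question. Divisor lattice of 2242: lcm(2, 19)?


Join=lcm.
gcd(2,19)=1
lcm=38


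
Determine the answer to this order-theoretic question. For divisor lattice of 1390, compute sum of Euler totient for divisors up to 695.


Divisors of 1390 up to 695: [1, 2, 5, 10, 139, 278, 695]
phi values: [1, 1, 4, 4, 138, 138, 552]
Sum = 838


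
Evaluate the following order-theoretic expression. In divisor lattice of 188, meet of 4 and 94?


In a divisor lattice, meet = gcd (greatest common divisor).
By Euclidean algorithm or factoring: gcd(4,94) = 2


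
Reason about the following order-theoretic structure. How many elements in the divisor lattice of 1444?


Divisors of 1444: [1, 2, 4, 19, 38, 76, 361, 722, 1444]
Count: 9


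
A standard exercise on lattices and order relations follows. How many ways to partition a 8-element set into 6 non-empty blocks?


S(n,k) = k*S(n-1,k) + S(n-1,k-1).
S(7,6) = 21, S(7,5) = 140
S(8,6) = 6*21 + 140 = 126 + 140
S(8,6) = 266


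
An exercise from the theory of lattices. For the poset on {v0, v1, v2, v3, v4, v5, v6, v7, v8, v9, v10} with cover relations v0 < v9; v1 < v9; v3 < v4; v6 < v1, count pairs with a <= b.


The order relation is {(a,b) : a <= b}, reflexive so it includes (a,a).
Examples: (v0,v0), (v0,v9), (v1,v1), (v1,v9), (v10,v10), ...
Total ordered pairs: 16


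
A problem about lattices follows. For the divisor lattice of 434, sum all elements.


sigma(n) = sum of divisors.
Divisors of 434: [1, 2, 7, 14, 31, 62, 217, 434]
Sum = 768


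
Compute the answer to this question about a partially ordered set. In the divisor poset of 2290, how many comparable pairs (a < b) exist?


A comparable pair {a,b} has a < b or b < a in the order.
Count unordered pairs where one element is strictly below the other.
Examples: {1,2}, {1,5}, {1,10}, {1,229}, ...
Total comparable pairs: 19


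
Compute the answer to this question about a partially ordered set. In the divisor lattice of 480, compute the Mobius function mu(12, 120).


In a divisor lattice, mu(a,b) = mu(b/a) where mu is the classical Mobius function.
b/a = 120/12 = 10
Prime factorization of 10: primes [2, 5]
10 is squarefree with 2 prime factor(s), so mu(10) = (-1)^2 = 1


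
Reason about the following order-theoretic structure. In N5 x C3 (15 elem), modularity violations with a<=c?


Modular law: if a <= c then a v (b ^ c) = (a v b) ^ c.
Check all triples (a,b,c) with a <= c among 15 elements.
  e.g. a=(a,0), b=(c,0), c=(b,0): lhs=(a,0) != rhs=(b,0)
  e.g. a=(a,0), b=(c,1), c=(b,0): lhs=(a,0) != rhs=(b,0)
Total violating triples: 18


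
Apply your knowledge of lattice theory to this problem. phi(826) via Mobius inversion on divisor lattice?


phi(n) = n * prod_{p|n} (1 - 1/p).
Prime divisors of 826: [2, 7, 59]
phi(826) = 826 * (1 - 1/2) * (1 - 1/7) * (1 - 1/59)
phi(826) = 348


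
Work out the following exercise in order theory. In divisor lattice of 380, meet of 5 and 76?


In a divisor lattice, meet = gcd (greatest common divisor).
By Euclidean algorithm or factoring: gcd(5,76) = 1


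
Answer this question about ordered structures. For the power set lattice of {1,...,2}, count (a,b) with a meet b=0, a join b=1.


Complement pair (a,b): a meet b = bottom, a join b = top.
Here: A intersect B = {} and A union B = {1,...,2}.
Pairs found: ({},{1,2}), ({1},{2}), ({2},{1}), ({1,2},{})
Total ordered pairs: 4


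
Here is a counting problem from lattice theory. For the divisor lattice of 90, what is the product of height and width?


Height = length of longest chain minus 1; width = size of largest antichain.
A maximum chain: 1 | 5 | 15 | 45 | 90  (height 4).
A maximum antichain: {6, 9, 10, 15}  (width 4).
Product = 4 * 4 = 16


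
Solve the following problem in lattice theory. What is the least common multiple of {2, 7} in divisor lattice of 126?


In a divisor lattice, join = lcm (least common multiple).
Compute lcm iteratively: start with first element, then lcm(current, next).
Elements: [2, 7]
lcm(2,7) = 14
Final lcm = 14


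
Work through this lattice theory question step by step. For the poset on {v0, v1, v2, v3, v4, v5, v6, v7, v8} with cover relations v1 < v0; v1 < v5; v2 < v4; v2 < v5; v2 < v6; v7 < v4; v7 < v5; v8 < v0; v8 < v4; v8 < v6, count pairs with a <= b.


The order relation is {(a,b) : a <= b}, reflexive so it includes (a,a).
Examples: (v0,v0), (v1,v0), (v1,v1), (v1,v5), (v2,v2), ...
Total ordered pairs: 19


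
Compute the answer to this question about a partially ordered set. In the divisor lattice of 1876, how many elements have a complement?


An element a is complemented if some b has a meet b = bottom, a join b = top.
a is complemented iff gcd(a, n/a)=1, i.e. a is a unitary divisor of 1876.
Complemented elements: 1, 4, 7, 28, 67, 268, ... (2 more)
Count: 8


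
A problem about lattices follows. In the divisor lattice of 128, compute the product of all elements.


Divisors of 128: [1, 2, 4, 8, 16, 32, 64, 128]
Product = n^(d(n)/2) = 128^(8/2)
Product = 268435456


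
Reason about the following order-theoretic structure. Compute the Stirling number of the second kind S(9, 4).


S(n,k) = k*S(n-1,k) + S(n-1,k-1).
S(8,4) = 1701, S(8,3) = 966
S(9,4) = 4*1701 + 966 = 6804 + 966
S(9,4) = 7770


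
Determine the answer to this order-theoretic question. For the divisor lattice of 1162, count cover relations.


A cover relation a -< b holds when a < b with no c strictly between.
Cover relations:
  1 -< 2
  1 -< 7
  1 -< 83
  2 -< 14
  2 -< 166
  7 -< 14
  7 -< 581
  14 -< 1162
  ...4 more
Total: 12


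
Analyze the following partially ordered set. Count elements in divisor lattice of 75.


Divisors of 75: [1, 3, 5, 15, 25, 75]
Count: 6


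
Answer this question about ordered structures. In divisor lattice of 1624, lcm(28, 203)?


Join=lcm.
gcd(28,203)=7
lcm=812


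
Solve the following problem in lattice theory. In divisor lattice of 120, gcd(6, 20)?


Meet=gcd.
gcd(6,20)=2


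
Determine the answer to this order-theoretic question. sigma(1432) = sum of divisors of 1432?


sigma(n) = sum of divisors.
Divisors of 1432: [1, 2, 4, 8, 179, 358, 716, 1432]
Sum = 2700


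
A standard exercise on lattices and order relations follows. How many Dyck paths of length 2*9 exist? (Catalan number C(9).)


C(n) = C(2n, n) / (n+1).
C(18, 9) = 48620
C(9) = 48620 / 10 = 4862


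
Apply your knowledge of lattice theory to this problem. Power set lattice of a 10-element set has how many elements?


Power set = 2^n.
2^10 = 1024


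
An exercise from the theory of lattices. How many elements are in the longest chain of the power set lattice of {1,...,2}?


A chain is a totally ordered subset; we count the number of elements in a maximum chain.
Compute, for each element x, the size of the longest chain ending at x:
  {}: 1
  {1}: 2
  {2}: 2
  {1,2}: 3
A maximum chain: {} < {1} < {1,2}
Number of elements in the longest chain: 3


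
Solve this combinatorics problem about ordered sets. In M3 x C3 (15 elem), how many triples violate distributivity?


Distributive law: a ^ (b v c) = (a ^ b) v (a ^ c).
Check all 15^3 = 3375 ordered triples (a,b,c).
  e.g. a=(a1,0), b=(a2,0), c=(a3,0): lhs=(a1,0) != rhs=(0,0)
  e.g. a=(a1,0), b=(a2,0), c=(a3,1): lhs=(a1,0) != rhs=(0,0)
Total violating triples: 162


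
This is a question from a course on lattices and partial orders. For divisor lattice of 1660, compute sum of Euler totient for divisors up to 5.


Divisors of 1660 up to 5: [1, 2, 4, 5]
phi values: [1, 1, 2, 4]
Sum = 8


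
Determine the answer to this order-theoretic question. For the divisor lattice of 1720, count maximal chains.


A maximal chain goes from the minimum element to a maximal element via cover relations.
Counting all min-to-max paths in the cover graph.
Total maximal chains: 20


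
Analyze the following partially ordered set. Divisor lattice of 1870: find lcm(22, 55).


In a divisor lattice, join = lcm (least common multiple).
gcd(22,55) = 11
lcm(22,55) = 22*55/gcd = 1210/11 = 110


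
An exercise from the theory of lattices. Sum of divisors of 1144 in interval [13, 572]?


Interval [13,572] in divisors of 1144: [13, 26, 52, 143, 286, 572]
Sum = 1092


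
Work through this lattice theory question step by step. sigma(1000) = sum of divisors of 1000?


sigma(n) = sum of divisors.
Divisors of 1000: [1, 2, 4, 5, 8, 10, 20, 25, 40, 50, 100, 125, 200, 250, 500, 1000]
Sum = 2340


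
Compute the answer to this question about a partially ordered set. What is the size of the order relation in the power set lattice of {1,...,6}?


The order relation is {(a,b) : a <= b}, reflexive so it includes (a,a).
Examples: ({},{}), ({},{1,2}), ({},{1,2,3}), ({},{1,2,3,4}), ({},{1,2,3,4,5}), ...
Total ordered pairs: 729


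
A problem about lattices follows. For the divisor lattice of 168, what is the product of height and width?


Height = length of longest chain minus 1; width = size of largest antichain.
A maximum chain: 1 | 7 | 21 | 42 | 84 | 168  (height 5).
A maximum antichain: {4, 6, 14, 21}  (width 4).
Product = 5 * 4 = 20


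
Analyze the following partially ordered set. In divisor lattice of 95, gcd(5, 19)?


Meet=gcd.
gcd(5,19)=1


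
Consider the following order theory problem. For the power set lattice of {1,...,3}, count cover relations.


A cover relation a -< b holds when a < b with no c strictly between.
Cover relations:
  {} -< {1}
  {} -< {2}
  {} -< {3}
  {1} -< {1,2}
  {1} -< {1,3}
  {2} -< {1,2}
  {2} -< {2,3}
  {3} -< {1,3}
  ...4 more
Total: 12


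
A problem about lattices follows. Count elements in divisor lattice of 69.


Divisors of 69: [1, 3, 23, 69]
Count: 4


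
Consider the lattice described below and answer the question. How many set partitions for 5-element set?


B(n) = number of set partitions of an n-element set.
B(n) satisfies the recurrence: B(n+1) = sum_k C(n,k)*B(k).
B(5) = 52


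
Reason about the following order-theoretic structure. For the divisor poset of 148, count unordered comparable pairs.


A comparable pair {a,b} has a < b or b < a in the order.
Count unordered pairs where one element is strictly below the other.
Examples: {1,2}, {1,4}, {1,37}, {1,74}, ...
Total comparable pairs: 12


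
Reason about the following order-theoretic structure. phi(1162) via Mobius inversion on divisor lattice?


phi(n) = n * prod_{p|n} (1 - 1/p).
Prime divisors of 1162: [2, 7, 83]
phi(1162) = 1162 * (1 - 1/2) * (1 - 1/7) * (1 - 1/83)
phi(1162) = 492


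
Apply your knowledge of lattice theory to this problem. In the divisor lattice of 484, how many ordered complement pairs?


Complement pair (a,b): a meet b = bottom, a join b = top.
Here: gcd(a,b)=1 and lcm(a,b)=484, i.e. a*b=484 with a,b coprime.
Pairs found: (1,484), (4,121), (121,4), (484,1)
Total ordered pairs: 4


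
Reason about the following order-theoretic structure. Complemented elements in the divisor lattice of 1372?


An element a is complemented if some b has a meet b = bottom, a join b = top.
a is complemented iff gcd(a, n/a)=1, i.e. a is a unitary divisor of 1372.
Complemented elements: 1, 4, 343, 1372
Count: 4


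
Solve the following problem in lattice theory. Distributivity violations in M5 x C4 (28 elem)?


Distributive law: a ^ (b v c) = (a ^ b) v (a ^ c).
Check all 28^3 = 21952 ordered triples (a,b,c).
  e.g. a=(a1,0), b=(a2,0), c=(a3,0): lhs=(a1,0) != rhs=(0,0)
  e.g. a=(a1,0), b=(a2,0), c=(a3,1): lhs=(a1,0) != rhs=(0,0)
Total violating triples: 3840


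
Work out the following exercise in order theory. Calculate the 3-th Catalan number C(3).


C(n) = C(2n, n) / (n+1).
C(6, 3) = 20
C(3) = 20 / 4 = 5


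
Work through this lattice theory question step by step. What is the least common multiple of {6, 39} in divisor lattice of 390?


In a divisor lattice, join = lcm (least common multiple).
Compute lcm iteratively: start with first element, then lcm(current, next).
Elements: [6, 39]
lcm(6,39) = 78
Final lcm = 78


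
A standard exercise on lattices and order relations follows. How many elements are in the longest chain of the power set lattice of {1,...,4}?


A chain is a totally ordered subset; we count the number of elements in a maximum chain.
Compute, for each element x, the size of the longest chain ending at x:
  {}: 1
  {1}: 2
  {2}: 2
  {3}: 2
  {4}: 2
  {1,2}: 3
  ...
A maximum chain: {} < {1} < {1,2} < {1,2,3} < {1,2,3,4}
Number of elements in the longest chain: 5


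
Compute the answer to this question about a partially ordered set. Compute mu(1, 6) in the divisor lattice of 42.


In a divisor lattice, mu(a,b) = mu(b/a) where mu is the classical Mobius function.
b/a = 6/1 = 6
Prime factorization of 6: primes [2, 3]
6 is squarefree with 2 prime factor(s), so mu(6) = (-1)^2 = 1


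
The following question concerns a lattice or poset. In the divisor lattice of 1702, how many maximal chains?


A maximal chain goes from the minimum element to a maximal element via cover relations.
Counting all min-to-max paths in the cover graph.
Total maximal chains: 6


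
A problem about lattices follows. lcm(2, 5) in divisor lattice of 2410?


Join=lcm.
gcd(2,5)=1
lcm=10


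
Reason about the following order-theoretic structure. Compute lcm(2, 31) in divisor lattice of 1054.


In a divisor lattice, join = lcm (least common multiple).
gcd(2,31) = 1
lcm(2,31) = 2*31/gcd = 62/1 = 62


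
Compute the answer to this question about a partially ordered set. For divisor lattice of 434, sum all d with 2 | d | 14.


Interval [2,14] in divisors of 434: [2, 14]
Sum = 16


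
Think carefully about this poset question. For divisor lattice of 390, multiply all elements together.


Divisors of 390: [1, 2, 3, 5, 6, 10, 13, 15, 26, 30, 39, 65, 78, 130, 195, 390]
Product = n^(d(n)/2) = 390^(16/2)
Product = 535200926048100000000


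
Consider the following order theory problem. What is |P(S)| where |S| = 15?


Power set = 2^n.
2^15 = 32768


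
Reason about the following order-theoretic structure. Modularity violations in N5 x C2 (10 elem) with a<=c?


Modular law: if a <= c then a v (b ^ c) = (a v b) ^ c.
Check all triples (a,b,c) with a <= c among 10 elements.
  e.g. a=(a,0), b=(c,0), c=(b,0): lhs=(a,0) != rhs=(b,0)
  e.g. a=(a,0), b=(c,1), c=(b,0): lhs=(a,0) != rhs=(b,0)
Total violating triples: 6


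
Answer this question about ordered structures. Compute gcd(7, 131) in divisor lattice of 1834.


In a divisor lattice, meet = gcd (greatest common divisor).
By Euclidean algorithm or factoring: gcd(7,131) = 1


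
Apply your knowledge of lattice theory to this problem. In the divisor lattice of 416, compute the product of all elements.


Divisors of 416: [1, 2, 4, 8, 13, 16, 26, 32, 52, 104, 208, 416]
Product = n^(d(n)/2) = 416^(12/2)
Product = 5182746699759616


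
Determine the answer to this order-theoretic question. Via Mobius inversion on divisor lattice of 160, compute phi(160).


phi(n) = n * prod_{p|n} (1 - 1/p).
Prime divisors of 160: [2, 5]
phi(160) = 160 * (1 - 1/2) * (1 - 1/5)
phi(160) = 64


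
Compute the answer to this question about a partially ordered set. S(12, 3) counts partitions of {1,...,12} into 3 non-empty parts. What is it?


S(n,k) = k*S(n-1,k) + S(n-1,k-1).
S(11,3) = 28501, S(11,2) = 1023
S(12,3) = 3*28501 + 1023 = 85503 + 1023
S(12,3) = 86526


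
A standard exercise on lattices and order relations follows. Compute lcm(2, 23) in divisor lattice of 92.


In a divisor lattice, join = lcm (least common multiple).
gcd(2,23) = 1
lcm(2,23) = 2*23/gcd = 46/1 = 46


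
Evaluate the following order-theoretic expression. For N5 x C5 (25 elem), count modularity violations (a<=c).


Modular law: if a <= c then a v (b ^ c) = (a v b) ^ c.
Check all triples (a,b,c) with a <= c among 25 elements.
  e.g. a=(a,0), b=(c,0), c=(b,0): lhs=(a,0) != rhs=(b,0)
  e.g. a=(a,0), b=(c,1), c=(b,0): lhs=(a,0) != rhs=(b,0)
Total violating triples: 75


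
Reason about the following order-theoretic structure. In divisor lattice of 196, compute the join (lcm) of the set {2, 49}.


In a divisor lattice, join = lcm (least common multiple).
Compute lcm iteratively: start with first element, then lcm(current, next).
Elements: [2, 49]
lcm(2,49) = 98
Final lcm = 98


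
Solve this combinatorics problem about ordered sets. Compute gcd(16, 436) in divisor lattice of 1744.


In a divisor lattice, meet = gcd (greatest common divisor).
By Euclidean algorithm or factoring: gcd(16,436) = 4


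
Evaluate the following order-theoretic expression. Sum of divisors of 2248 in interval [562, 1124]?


Interval [562,1124] in divisors of 2248: [562, 1124]
Sum = 1686


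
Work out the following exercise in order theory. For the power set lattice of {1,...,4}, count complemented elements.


An element a is complemented if some b has a meet b = bottom, a join b = top.
every subset A has complement S\A, so all elements are complemented.
Complemented elements: {}, {1}, {2}, {3}, {4}, {1,2}, ... (10 more)
Count: 16


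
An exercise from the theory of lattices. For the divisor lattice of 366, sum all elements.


sigma(n) = sum of divisors.
Divisors of 366: [1, 2, 3, 6, 61, 122, 183, 366]
Sum = 744


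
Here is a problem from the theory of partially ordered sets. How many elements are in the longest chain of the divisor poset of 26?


A chain is a totally ordered subset; we count the number of elements in a maximum chain.
Compute, for each element x, the size of the longest chain ending at x:
  1: 1
  2: 2
  13: 2
  26: 3
A maximum chain: 1 < 2 < 26
Number of elements in the longest chain: 3


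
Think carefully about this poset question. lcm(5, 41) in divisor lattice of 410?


Join=lcm.
gcd(5,41)=1
lcm=205


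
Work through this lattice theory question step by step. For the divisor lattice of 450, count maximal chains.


A maximal chain goes from the minimum element to a maximal element via cover relations.
Counting all min-to-max paths in the cover graph.
Total maximal chains: 30


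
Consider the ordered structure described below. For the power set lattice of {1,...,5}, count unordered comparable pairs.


A comparable pair {a,b} has a < b or b < a in the order.
Count unordered pairs where one element is strictly below the other.
Examples: {{},{1}}, {{},{2}}, {{},{3}}, {{},{4}}, ...
Total comparable pairs: 211


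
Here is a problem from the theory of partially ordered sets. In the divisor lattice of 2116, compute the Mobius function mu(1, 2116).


In a divisor lattice, mu(a,b) = mu(b/a) where mu is the classical Mobius function.
b/a = 2116/1 = 2116
Prime factorization of 2116: primes [2, 23]
2116 is not squarefree, so mu(2116) = 0


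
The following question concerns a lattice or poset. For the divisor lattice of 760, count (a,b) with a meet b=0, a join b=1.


Complement pair (a,b): a meet b = bottom, a join b = top.
Here: gcd(a,b)=1 and lcm(a,b)=760, i.e. a*b=760 with a,b coprime.
Pairs found: (1,760), (5,152), (8,95), (19,40), ... (4 more)
Total ordered pairs: 8


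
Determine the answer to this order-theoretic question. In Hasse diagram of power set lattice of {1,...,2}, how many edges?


A cover relation a -< b holds when a < b with no c strictly between.
Cover relations:
  {} -< {1}
  {} -< {2}
  {1} -< {1,2}
  {2} -< {1,2}
Total: 4


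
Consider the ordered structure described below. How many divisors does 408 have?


Divisors of 408: [1, 2, 3, 4, 6, 8, 12, 17, 24, 34, 51, 68, 102, 136, 204, 408]
Count: 16


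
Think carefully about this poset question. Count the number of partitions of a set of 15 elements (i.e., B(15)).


B(n) = number of set partitions of an n-element set.
B(n) satisfies the recurrence: B(n+1) = sum_k C(n,k)*B(k).
B(15) = 1382958545


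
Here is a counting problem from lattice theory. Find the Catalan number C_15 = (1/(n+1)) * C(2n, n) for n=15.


C(n) = C(2n, n) / (n+1).
C(30, 15) = 155117520
C(15) = 155117520 / 16 = 9694845


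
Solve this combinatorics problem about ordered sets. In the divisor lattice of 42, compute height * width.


Height = length of longest chain minus 1; width = size of largest antichain.
A maximum chain: 1 | 7 | 21 | 42  (height 3).
A maximum antichain: {2, 3, 7}  (width 3).
Product = 3 * 3 = 9


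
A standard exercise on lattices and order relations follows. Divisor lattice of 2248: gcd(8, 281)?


Meet=gcd.
gcd(8,281)=1


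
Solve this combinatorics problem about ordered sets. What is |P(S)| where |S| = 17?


Power set = 2^n.
2^17 = 131072


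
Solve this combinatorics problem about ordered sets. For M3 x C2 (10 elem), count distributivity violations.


Distributive law: a ^ (b v c) = (a ^ b) v (a ^ c).
Check all 10^3 = 1000 ordered triples (a,b,c).
  e.g. a=(a1,0), b=(a2,0), c=(a3,0): lhs=(a1,0) != rhs=(0,0)
  e.g. a=(a1,0), b=(a2,0), c=(a3,1): lhs=(a1,0) != rhs=(0,0)
Total violating triples: 48


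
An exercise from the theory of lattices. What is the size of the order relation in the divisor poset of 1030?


The order relation is {(a,b) : a <= b}, reflexive so it includes (a,a).
Examples: (1,1), (1,10), (1,103), (1,1030), (1,2), ...
Total ordered pairs: 27


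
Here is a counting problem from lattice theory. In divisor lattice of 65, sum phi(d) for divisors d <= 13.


Divisors of 65 up to 13: [1, 5, 13]
phi values: [1, 4, 12]
Sum = 17


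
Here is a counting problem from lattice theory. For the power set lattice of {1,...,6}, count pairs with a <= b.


The order relation is {(a,b) : a <= b}, reflexive so it includes (a,a).
Examples: ({},{}), ({},{1,2}), ({},{1,2,3}), ({},{1,2,3,4}), ({},{1,2,3,4,5}), ...
Total ordered pairs: 729


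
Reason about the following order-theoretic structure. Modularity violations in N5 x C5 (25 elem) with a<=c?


Modular law: if a <= c then a v (b ^ c) = (a v b) ^ c.
Check all triples (a,b,c) with a <= c among 25 elements.
  e.g. a=(a,0), b=(c,0), c=(b,0): lhs=(a,0) != rhs=(b,0)
  e.g. a=(a,0), b=(c,1), c=(b,0): lhs=(a,0) != rhs=(b,0)
Total violating triples: 75


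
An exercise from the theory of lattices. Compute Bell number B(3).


B(n) = number of set partitions of an n-element set.
B(n) satisfies the recurrence: B(n+1) = sum_k C(n,k)*B(k).
B(3) = 5


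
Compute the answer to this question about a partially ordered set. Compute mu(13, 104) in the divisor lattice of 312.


In a divisor lattice, mu(a,b) = mu(b/a) where mu is the classical Mobius function.
b/a = 104/13 = 8
Prime factorization of 8: primes [2]
8 is not squarefree, so mu(8) = 0


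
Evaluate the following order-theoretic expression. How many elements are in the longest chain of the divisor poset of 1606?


A chain is a totally ordered subset; we count the number of elements in a maximum chain.
Compute, for each element x, the size of the longest chain ending at x:
  1: 1
  2: 2
  11: 2
  73: 2
  22: 3
  146: 3
  ...
A maximum chain: 1 < 2 < 22 < 1606
Number of elements in the longest chain: 4


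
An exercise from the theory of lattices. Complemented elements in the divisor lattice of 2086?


An element a is complemented if some b has a meet b = bottom, a join b = top.
a is complemented iff gcd(a, n/a)=1, i.e. a is a unitary divisor of 2086.
Complemented elements: 1, 2, 7, 14, 149, 298, ... (2 more)
Count: 8


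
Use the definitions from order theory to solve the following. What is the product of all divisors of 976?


Divisors of 976: [1, 2, 4, 8, 16, 61, 122, 244, 488, 976]
Product = n^(d(n)/2) = 976^(10/2)
Product = 885623410917376


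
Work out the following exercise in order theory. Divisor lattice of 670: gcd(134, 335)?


Meet=gcd.
gcd(134,335)=67


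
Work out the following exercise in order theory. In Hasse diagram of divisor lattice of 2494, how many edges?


A cover relation a -< b holds when a < b with no c strictly between.
Cover relations:
  1 -< 2
  1 -< 29
  1 -< 43
  2 -< 58
  2 -< 86
  29 -< 58
  29 -< 1247
  43 -< 86
  ...4 more
Total: 12


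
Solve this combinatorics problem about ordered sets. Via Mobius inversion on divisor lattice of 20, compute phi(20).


phi(n) = n * prod_{p|n} (1 - 1/p).
Prime divisors of 20: [2, 5]
phi(20) = 20 * (1 - 1/2) * (1 - 1/5)
phi(20) = 8


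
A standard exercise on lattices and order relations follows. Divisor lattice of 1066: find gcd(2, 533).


In a divisor lattice, meet = gcd (greatest common divisor).
By Euclidean algorithm or factoring: gcd(2,533) = 1


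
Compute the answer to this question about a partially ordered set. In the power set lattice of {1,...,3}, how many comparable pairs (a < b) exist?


A comparable pair {a,b} has a < b or b < a in the order.
Count unordered pairs where one element is strictly below the other.
Examples: {{},{1}}, {{},{2}}, {{},{3}}, {{},{1,2}}, ...
Total comparable pairs: 19


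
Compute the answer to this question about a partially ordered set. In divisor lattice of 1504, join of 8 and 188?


In a divisor lattice, join = lcm (least common multiple).
gcd(8,188) = 4
lcm(8,188) = 8*188/gcd = 1504/4 = 376


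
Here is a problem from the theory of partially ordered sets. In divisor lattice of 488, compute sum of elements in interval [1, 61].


Interval [1,61] in divisors of 488: [1, 61]
Sum = 62


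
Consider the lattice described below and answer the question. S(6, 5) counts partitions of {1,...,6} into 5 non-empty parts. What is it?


S(n,k) = k*S(n-1,k) + S(n-1,k-1).
S(5,5) = 1, S(5,4) = 10
S(6,5) = 5*1 + 10 = 5 + 10
S(6,5) = 15


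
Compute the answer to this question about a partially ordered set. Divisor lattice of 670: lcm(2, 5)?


Join=lcm.
gcd(2,5)=1
lcm=10


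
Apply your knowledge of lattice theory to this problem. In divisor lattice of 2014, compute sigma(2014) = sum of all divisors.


sigma(n) = sum of divisors.
Divisors of 2014: [1, 2, 19, 38, 53, 106, 1007, 2014]
Sum = 3240


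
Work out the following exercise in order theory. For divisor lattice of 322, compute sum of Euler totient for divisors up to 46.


Divisors of 322 up to 46: [1, 2, 7, 14, 23, 46]
phi values: [1, 1, 6, 6, 22, 22]
Sum = 58


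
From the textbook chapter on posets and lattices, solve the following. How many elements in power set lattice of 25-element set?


Power set = 2^n.
2^25 = 33554432


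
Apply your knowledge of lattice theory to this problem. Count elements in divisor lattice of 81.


Divisors of 81: [1, 3, 9, 27, 81]
Count: 5


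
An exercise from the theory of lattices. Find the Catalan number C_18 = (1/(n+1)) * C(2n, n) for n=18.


C(n) = C(2n, n) / (n+1).
C(36, 18) = 9075135300
C(18) = 9075135300 / 19 = 477638700


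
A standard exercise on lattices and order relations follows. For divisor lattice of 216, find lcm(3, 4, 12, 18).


In a divisor lattice, join = lcm (least common multiple).
Compute lcm iteratively: start with first element, then lcm(current, next).
Elements: [3, 4, 12, 18]
lcm(3,4) = 12
lcm(12,12) = 12
lcm(12,18) = 36
Final lcm = 36


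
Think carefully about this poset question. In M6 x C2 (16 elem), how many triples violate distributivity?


Distributive law: a ^ (b v c) = (a ^ b) v (a ^ c).
Check all 16^3 = 4096 ordered triples (a,b,c).
  e.g. a=(a1,0), b=(a2,0), c=(a3,0): lhs=(a1,0) != rhs=(0,0)
  e.g. a=(a1,0), b=(a2,0), c=(a3,1): lhs=(a1,0) != rhs=(0,0)
Total violating triples: 960


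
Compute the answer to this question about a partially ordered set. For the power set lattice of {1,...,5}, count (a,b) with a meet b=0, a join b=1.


Complement pair (a,b): a meet b = bottom, a join b = top.
Here: A intersect B = {} and A union B = {1,...,5}.
Pairs found: ({},{1,2,3,4,5}), ({1},{2,3,4,5}), ({2},{1,3,4,5}), ({3},{1,2,4,5}), ... (28 more)
Total ordered pairs: 32


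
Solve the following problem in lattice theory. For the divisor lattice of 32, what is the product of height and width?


Height = length of longest chain minus 1; width = size of largest antichain.
A maximum chain: 1 | 2 | 4 | 8 | 16 | 32  (height 5).
A maximum antichain: {1}  (width 1).
Product = 5 * 1 = 5


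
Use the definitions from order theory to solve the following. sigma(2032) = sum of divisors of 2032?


sigma(n) = sum of divisors.
Divisors of 2032: [1, 2, 4, 8, 16, 127, 254, 508, 1016, 2032]
Sum = 3968


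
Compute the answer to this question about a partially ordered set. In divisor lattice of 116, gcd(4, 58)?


Meet=gcd.
gcd(4,58)=2


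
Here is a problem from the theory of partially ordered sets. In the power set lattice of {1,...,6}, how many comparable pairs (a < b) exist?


A comparable pair {a,b} has a < b or b < a in the order.
Count unordered pairs where one element is strictly below the other.
Examples: {{},{1}}, {{},{2}}, {{},{3}}, {{},{4}}, ...
Total comparable pairs: 665


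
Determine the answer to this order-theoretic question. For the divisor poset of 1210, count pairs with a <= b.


The order relation is {(a,b) : a <= b}, reflexive so it includes (a,a).
Examples: (1,1), (1,10), (1,11), (1,110), (1,121), ...
Total ordered pairs: 54


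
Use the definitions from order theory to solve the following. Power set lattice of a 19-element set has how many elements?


Power set = 2^n.
2^19 = 524288


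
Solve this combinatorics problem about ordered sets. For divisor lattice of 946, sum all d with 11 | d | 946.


Interval [11,946] in divisors of 946: [11, 22, 473, 946]
Sum = 1452


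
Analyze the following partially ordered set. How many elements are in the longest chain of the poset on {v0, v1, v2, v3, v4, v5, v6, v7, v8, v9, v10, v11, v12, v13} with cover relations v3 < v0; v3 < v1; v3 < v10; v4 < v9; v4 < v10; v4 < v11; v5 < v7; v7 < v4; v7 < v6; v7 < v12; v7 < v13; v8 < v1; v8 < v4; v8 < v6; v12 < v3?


A chain is a totally ordered subset; we count the number of elements in a maximum chain.
Compute, for each element x, the size of the longest chain ending at x:
  v2: 1
  v5: 1
  v8: 1
  v7: 2
  v12: 3
  v13: 3
  ...
A maximum chain: v5 < v7 < v12 < v3 < v0
Number of elements in the longest chain: 5


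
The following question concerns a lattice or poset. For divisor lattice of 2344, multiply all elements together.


Divisors of 2344: [1, 2, 4, 8, 293, 586, 1172, 2344]
Product = n^(d(n)/2) = 2344^(8/2)
Product = 30187728080896


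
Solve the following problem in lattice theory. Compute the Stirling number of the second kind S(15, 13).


S(n,k) = k*S(n-1,k) + S(n-1,k-1).
S(14,13) = 91, S(14,12) = 3367
S(15,13) = 13*91 + 3367 = 1183 + 3367
S(15,13) = 4550


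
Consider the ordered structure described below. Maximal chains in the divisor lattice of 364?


A maximal chain goes from the minimum element to a maximal element via cover relations.
Counting all min-to-max paths in the cover graph.
Total maximal chains: 12


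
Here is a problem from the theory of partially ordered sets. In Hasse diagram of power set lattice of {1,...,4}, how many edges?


A cover relation a -< b holds when a < b with no c strictly between.
Cover relations:
  {} -< {1}
  {} -< {2}
  {} -< {3}
  {} -< {4}
  {1} -< {1,2}
  {1} -< {1,3}
  {1} -< {1,4}
  {2} -< {1,2}
  ...24 more
Total: 32


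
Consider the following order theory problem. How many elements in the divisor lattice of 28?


Divisors of 28: [1, 2, 4, 7, 14, 28]
Count: 6


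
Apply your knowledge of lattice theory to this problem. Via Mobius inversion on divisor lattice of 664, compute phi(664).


phi(n) = n * prod_{p|n} (1 - 1/p).
Prime divisors of 664: [2, 83]
phi(664) = 664 * (1 - 1/2) * (1 - 1/83)
phi(664) = 328


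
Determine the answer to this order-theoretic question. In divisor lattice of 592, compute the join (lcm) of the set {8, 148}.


In a divisor lattice, join = lcm (least common multiple).
Compute lcm iteratively: start with first element, then lcm(current, next).
Elements: [8, 148]
lcm(8,148) = 296
Final lcm = 296


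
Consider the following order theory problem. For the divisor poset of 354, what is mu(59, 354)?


In a divisor lattice, mu(a,b) = mu(b/a) where mu is the classical Mobius function.
b/a = 354/59 = 6
Prime factorization of 6: primes [2, 3]
6 is squarefree with 2 prime factor(s), so mu(6) = (-1)^2 = 1


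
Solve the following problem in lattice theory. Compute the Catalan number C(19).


C(n) = C(2n, n) / (n+1).
C(38, 19) = 35345263800
C(19) = 35345263800 / 20 = 1767263190


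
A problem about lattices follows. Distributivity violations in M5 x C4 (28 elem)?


Distributive law: a ^ (b v c) = (a ^ b) v (a ^ c).
Check all 28^3 = 21952 ordered triples (a,b,c).
  e.g. a=(a1,0), b=(a2,0), c=(a3,0): lhs=(a1,0) != rhs=(0,0)
  e.g. a=(a1,0), b=(a2,0), c=(a3,1): lhs=(a1,0) != rhs=(0,0)
Total violating triples: 3840


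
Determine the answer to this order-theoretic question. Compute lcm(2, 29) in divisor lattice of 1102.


In a divisor lattice, join = lcm (least common multiple).
gcd(2,29) = 1
lcm(2,29) = 2*29/gcd = 58/1 = 58


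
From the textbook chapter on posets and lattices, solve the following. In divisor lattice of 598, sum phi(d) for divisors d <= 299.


Divisors of 598 up to 299: [1, 2, 13, 23, 26, 46, 299]
phi values: [1, 1, 12, 22, 12, 22, 264]
Sum = 334


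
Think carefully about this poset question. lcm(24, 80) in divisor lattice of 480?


Join=lcm.
gcd(24,80)=8
lcm=240


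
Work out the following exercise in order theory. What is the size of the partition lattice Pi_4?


B(n) = number of set partitions of an n-element set.
B(n) satisfies the recurrence: B(n+1) = sum_k C(n,k)*B(k).
B(4) = 15


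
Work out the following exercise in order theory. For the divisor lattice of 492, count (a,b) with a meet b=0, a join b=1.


Complement pair (a,b): a meet b = bottom, a join b = top.
Here: gcd(a,b)=1 and lcm(a,b)=492, i.e. a*b=492 with a,b coprime.
Pairs found: (1,492), (3,164), (4,123), (12,41), ... (4 more)
Total ordered pairs: 8


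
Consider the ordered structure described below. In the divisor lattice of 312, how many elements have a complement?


An element a is complemented if some b has a meet b = bottom, a join b = top.
a is complemented iff gcd(a, n/a)=1, i.e. a is a unitary divisor of 312.
Complemented elements: 1, 3, 8, 13, 24, 39, ... (2 more)
Count: 8


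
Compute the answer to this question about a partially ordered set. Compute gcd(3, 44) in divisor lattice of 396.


In a divisor lattice, meet = gcd (greatest common divisor).
By Euclidean algorithm or factoring: gcd(3,44) = 1


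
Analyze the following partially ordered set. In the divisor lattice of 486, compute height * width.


Height = length of longest chain minus 1; width = size of largest antichain.
A maximum chain: 1 | 3 | 9 | 27 | 81 | 243 | 486  (height 6).
A maximum antichain: {2, 3}  (width 2).
Product = 6 * 2 = 12


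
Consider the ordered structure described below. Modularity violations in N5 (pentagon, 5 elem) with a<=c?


Modular law: if a <= c then a v (b ^ c) = (a v b) ^ c.
Check all triples (a,b,c) with a <= c among 5 elements.
  e.g. a=a, b=c, c=b: lhs=a != rhs=b
Total violating triples: 1


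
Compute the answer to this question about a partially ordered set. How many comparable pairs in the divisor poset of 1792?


A comparable pair {a,b} has a < b or b < a in the order.
Count unordered pairs where one element is strictly below the other.
Examples: {1,2}, {1,4}, {1,7}, {1,8}, ...
Total comparable pairs: 117
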